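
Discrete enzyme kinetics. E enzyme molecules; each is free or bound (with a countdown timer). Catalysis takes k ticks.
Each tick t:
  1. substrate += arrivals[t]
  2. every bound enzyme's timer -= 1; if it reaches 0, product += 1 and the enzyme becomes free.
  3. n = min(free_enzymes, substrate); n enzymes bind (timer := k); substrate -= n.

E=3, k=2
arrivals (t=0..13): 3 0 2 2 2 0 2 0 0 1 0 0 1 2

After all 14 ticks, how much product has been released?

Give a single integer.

Answer: 12

Derivation:
t=0: arr=3 -> substrate=0 bound=3 product=0
t=1: arr=0 -> substrate=0 bound=3 product=0
t=2: arr=2 -> substrate=0 bound=2 product=3
t=3: arr=2 -> substrate=1 bound=3 product=3
t=4: arr=2 -> substrate=1 bound=3 product=5
t=5: arr=0 -> substrate=0 bound=3 product=6
t=6: arr=2 -> substrate=0 bound=3 product=8
t=7: arr=0 -> substrate=0 bound=2 product=9
t=8: arr=0 -> substrate=0 bound=0 product=11
t=9: arr=1 -> substrate=0 bound=1 product=11
t=10: arr=0 -> substrate=0 bound=1 product=11
t=11: arr=0 -> substrate=0 bound=0 product=12
t=12: arr=1 -> substrate=0 bound=1 product=12
t=13: arr=2 -> substrate=0 bound=3 product=12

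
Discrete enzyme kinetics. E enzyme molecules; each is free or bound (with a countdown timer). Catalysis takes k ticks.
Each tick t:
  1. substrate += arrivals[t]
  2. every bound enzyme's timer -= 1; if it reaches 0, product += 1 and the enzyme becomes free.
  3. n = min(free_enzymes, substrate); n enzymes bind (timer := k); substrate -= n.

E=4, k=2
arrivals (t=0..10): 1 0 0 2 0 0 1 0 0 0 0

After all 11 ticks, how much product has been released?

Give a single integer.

Answer: 4

Derivation:
t=0: arr=1 -> substrate=0 bound=1 product=0
t=1: arr=0 -> substrate=0 bound=1 product=0
t=2: arr=0 -> substrate=0 bound=0 product=1
t=3: arr=2 -> substrate=0 bound=2 product=1
t=4: arr=0 -> substrate=0 bound=2 product=1
t=5: arr=0 -> substrate=0 bound=0 product=3
t=6: arr=1 -> substrate=0 bound=1 product=3
t=7: arr=0 -> substrate=0 bound=1 product=3
t=8: arr=0 -> substrate=0 bound=0 product=4
t=9: arr=0 -> substrate=0 bound=0 product=4
t=10: arr=0 -> substrate=0 bound=0 product=4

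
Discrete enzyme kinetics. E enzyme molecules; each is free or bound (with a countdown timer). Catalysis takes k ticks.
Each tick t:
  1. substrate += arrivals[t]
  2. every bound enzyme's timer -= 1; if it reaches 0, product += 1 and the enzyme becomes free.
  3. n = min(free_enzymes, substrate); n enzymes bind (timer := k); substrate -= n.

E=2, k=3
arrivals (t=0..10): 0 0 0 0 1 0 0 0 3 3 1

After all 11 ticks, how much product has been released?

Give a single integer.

t=0: arr=0 -> substrate=0 bound=0 product=0
t=1: arr=0 -> substrate=0 bound=0 product=0
t=2: arr=0 -> substrate=0 bound=0 product=0
t=3: arr=0 -> substrate=0 bound=0 product=0
t=4: arr=1 -> substrate=0 bound=1 product=0
t=5: arr=0 -> substrate=0 bound=1 product=0
t=6: arr=0 -> substrate=0 bound=1 product=0
t=7: arr=0 -> substrate=0 bound=0 product=1
t=8: arr=3 -> substrate=1 bound=2 product=1
t=9: arr=3 -> substrate=4 bound=2 product=1
t=10: arr=1 -> substrate=5 bound=2 product=1

Answer: 1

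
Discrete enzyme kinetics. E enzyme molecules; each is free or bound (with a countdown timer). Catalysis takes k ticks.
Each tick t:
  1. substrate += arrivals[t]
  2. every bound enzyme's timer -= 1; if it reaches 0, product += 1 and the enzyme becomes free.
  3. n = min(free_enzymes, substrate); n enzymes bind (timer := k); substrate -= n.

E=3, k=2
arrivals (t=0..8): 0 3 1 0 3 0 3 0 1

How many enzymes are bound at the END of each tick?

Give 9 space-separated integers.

t=0: arr=0 -> substrate=0 bound=0 product=0
t=1: arr=3 -> substrate=0 bound=3 product=0
t=2: arr=1 -> substrate=1 bound=3 product=0
t=3: arr=0 -> substrate=0 bound=1 product=3
t=4: arr=3 -> substrate=1 bound=3 product=3
t=5: arr=0 -> substrate=0 bound=3 product=4
t=6: arr=3 -> substrate=1 bound=3 product=6
t=7: arr=0 -> substrate=0 bound=3 product=7
t=8: arr=1 -> substrate=0 bound=2 product=9

Answer: 0 3 3 1 3 3 3 3 2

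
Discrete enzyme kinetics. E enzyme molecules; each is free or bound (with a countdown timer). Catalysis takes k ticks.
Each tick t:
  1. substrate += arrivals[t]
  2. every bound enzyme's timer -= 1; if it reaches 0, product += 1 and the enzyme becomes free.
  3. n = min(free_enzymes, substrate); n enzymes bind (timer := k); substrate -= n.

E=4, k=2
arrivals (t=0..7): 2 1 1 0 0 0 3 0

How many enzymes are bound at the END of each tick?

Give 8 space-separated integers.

t=0: arr=2 -> substrate=0 bound=2 product=0
t=1: arr=1 -> substrate=0 bound=3 product=0
t=2: arr=1 -> substrate=0 bound=2 product=2
t=3: arr=0 -> substrate=0 bound=1 product=3
t=4: arr=0 -> substrate=0 bound=0 product=4
t=5: arr=0 -> substrate=0 bound=0 product=4
t=6: arr=3 -> substrate=0 bound=3 product=4
t=7: arr=0 -> substrate=0 bound=3 product=4

Answer: 2 3 2 1 0 0 3 3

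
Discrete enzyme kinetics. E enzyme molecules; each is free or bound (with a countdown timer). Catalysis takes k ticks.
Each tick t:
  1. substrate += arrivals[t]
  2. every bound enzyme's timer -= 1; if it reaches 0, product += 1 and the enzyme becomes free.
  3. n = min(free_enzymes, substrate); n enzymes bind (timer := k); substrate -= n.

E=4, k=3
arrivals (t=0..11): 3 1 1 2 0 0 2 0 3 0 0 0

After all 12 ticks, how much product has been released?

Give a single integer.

Answer: 11

Derivation:
t=0: arr=3 -> substrate=0 bound=3 product=0
t=1: arr=1 -> substrate=0 bound=4 product=0
t=2: arr=1 -> substrate=1 bound=4 product=0
t=3: arr=2 -> substrate=0 bound=4 product=3
t=4: arr=0 -> substrate=0 bound=3 product=4
t=5: arr=0 -> substrate=0 bound=3 product=4
t=6: arr=2 -> substrate=0 bound=2 product=7
t=7: arr=0 -> substrate=0 bound=2 product=7
t=8: arr=3 -> substrate=1 bound=4 product=7
t=9: arr=0 -> substrate=0 bound=3 product=9
t=10: arr=0 -> substrate=0 bound=3 product=9
t=11: arr=0 -> substrate=0 bound=1 product=11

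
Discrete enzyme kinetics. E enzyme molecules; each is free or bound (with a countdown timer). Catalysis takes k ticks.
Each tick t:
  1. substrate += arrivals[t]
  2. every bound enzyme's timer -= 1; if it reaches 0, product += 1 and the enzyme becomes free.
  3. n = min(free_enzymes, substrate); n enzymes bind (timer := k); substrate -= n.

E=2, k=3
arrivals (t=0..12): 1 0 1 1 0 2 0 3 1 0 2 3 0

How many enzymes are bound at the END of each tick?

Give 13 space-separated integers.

Answer: 1 1 2 2 2 2 2 2 2 2 2 2 2

Derivation:
t=0: arr=1 -> substrate=0 bound=1 product=0
t=1: arr=0 -> substrate=0 bound=1 product=0
t=2: arr=1 -> substrate=0 bound=2 product=0
t=3: arr=1 -> substrate=0 bound=2 product=1
t=4: arr=0 -> substrate=0 bound=2 product=1
t=5: arr=2 -> substrate=1 bound=2 product=2
t=6: arr=0 -> substrate=0 bound=2 product=3
t=7: arr=3 -> substrate=3 bound=2 product=3
t=8: arr=1 -> substrate=3 bound=2 product=4
t=9: arr=0 -> substrate=2 bound=2 product=5
t=10: arr=2 -> substrate=4 bound=2 product=5
t=11: arr=3 -> substrate=6 bound=2 product=6
t=12: arr=0 -> substrate=5 bound=2 product=7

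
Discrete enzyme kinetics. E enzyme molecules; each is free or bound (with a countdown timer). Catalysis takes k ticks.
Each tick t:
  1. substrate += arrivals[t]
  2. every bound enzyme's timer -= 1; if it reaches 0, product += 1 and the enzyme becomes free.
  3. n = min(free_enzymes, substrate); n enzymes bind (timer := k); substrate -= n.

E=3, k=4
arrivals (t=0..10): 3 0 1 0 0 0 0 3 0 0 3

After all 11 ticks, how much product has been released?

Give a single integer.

t=0: arr=3 -> substrate=0 bound=3 product=0
t=1: arr=0 -> substrate=0 bound=3 product=0
t=2: arr=1 -> substrate=1 bound=3 product=0
t=3: arr=0 -> substrate=1 bound=3 product=0
t=4: arr=0 -> substrate=0 bound=1 product=3
t=5: arr=0 -> substrate=0 bound=1 product=3
t=6: arr=0 -> substrate=0 bound=1 product=3
t=7: arr=3 -> substrate=1 bound=3 product=3
t=8: arr=0 -> substrate=0 bound=3 product=4
t=9: arr=0 -> substrate=0 bound=3 product=4
t=10: arr=3 -> substrate=3 bound=3 product=4

Answer: 4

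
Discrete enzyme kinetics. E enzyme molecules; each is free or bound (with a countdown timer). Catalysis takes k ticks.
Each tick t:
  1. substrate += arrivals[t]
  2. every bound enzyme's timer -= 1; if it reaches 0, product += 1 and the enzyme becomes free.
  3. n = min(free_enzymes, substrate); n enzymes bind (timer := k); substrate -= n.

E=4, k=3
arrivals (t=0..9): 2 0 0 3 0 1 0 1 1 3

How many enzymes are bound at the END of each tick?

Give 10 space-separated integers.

t=0: arr=2 -> substrate=0 bound=2 product=0
t=1: arr=0 -> substrate=0 bound=2 product=0
t=2: arr=0 -> substrate=0 bound=2 product=0
t=3: arr=3 -> substrate=0 bound=3 product=2
t=4: arr=0 -> substrate=0 bound=3 product=2
t=5: arr=1 -> substrate=0 bound=4 product=2
t=6: arr=0 -> substrate=0 bound=1 product=5
t=7: arr=1 -> substrate=0 bound=2 product=5
t=8: arr=1 -> substrate=0 bound=2 product=6
t=9: arr=3 -> substrate=1 bound=4 product=6

Answer: 2 2 2 3 3 4 1 2 2 4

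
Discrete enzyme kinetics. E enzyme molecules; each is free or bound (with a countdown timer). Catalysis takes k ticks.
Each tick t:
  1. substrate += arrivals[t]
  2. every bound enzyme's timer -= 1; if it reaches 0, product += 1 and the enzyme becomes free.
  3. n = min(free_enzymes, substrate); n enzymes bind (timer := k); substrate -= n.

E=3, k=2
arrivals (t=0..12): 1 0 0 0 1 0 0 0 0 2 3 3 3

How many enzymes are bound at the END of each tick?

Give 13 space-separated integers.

t=0: arr=1 -> substrate=0 bound=1 product=0
t=1: arr=0 -> substrate=0 bound=1 product=0
t=2: arr=0 -> substrate=0 bound=0 product=1
t=3: arr=0 -> substrate=0 bound=0 product=1
t=4: arr=1 -> substrate=0 bound=1 product=1
t=5: arr=0 -> substrate=0 bound=1 product=1
t=6: arr=0 -> substrate=0 bound=0 product=2
t=7: arr=0 -> substrate=0 bound=0 product=2
t=8: arr=0 -> substrate=0 bound=0 product=2
t=9: arr=2 -> substrate=0 bound=2 product=2
t=10: arr=3 -> substrate=2 bound=3 product=2
t=11: arr=3 -> substrate=3 bound=3 product=4
t=12: arr=3 -> substrate=5 bound=3 product=5

Answer: 1 1 0 0 1 1 0 0 0 2 3 3 3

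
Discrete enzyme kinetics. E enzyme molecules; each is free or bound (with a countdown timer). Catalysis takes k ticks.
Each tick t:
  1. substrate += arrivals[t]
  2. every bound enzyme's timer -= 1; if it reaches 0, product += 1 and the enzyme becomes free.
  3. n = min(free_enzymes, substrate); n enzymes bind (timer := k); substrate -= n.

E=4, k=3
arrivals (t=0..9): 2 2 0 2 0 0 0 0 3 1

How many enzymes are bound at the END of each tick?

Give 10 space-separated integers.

Answer: 2 4 4 4 2 2 0 0 3 4

Derivation:
t=0: arr=2 -> substrate=0 bound=2 product=0
t=1: arr=2 -> substrate=0 bound=4 product=0
t=2: arr=0 -> substrate=0 bound=4 product=0
t=3: arr=2 -> substrate=0 bound=4 product=2
t=4: arr=0 -> substrate=0 bound=2 product=4
t=5: arr=0 -> substrate=0 bound=2 product=4
t=6: arr=0 -> substrate=0 bound=0 product=6
t=7: arr=0 -> substrate=0 bound=0 product=6
t=8: arr=3 -> substrate=0 bound=3 product=6
t=9: arr=1 -> substrate=0 bound=4 product=6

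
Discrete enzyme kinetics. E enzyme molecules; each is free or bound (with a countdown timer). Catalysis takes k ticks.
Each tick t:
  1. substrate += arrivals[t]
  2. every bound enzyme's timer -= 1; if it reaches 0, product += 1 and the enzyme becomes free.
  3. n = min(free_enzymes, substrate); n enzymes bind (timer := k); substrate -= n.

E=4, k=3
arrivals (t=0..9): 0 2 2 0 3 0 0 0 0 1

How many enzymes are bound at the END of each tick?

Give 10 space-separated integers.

Answer: 0 2 4 4 4 3 3 1 0 1

Derivation:
t=0: arr=0 -> substrate=0 bound=0 product=0
t=1: arr=2 -> substrate=0 bound=2 product=0
t=2: arr=2 -> substrate=0 bound=4 product=0
t=3: arr=0 -> substrate=0 bound=4 product=0
t=4: arr=3 -> substrate=1 bound=4 product=2
t=5: arr=0 -> substrate=0 bound=3 product=4
t=6: arr=0 -> substrate=0 bound=3 product=4
t=7: arr=0 -> substrate=0 bound=1 product=6
t=8: arr=0 -> substrate=0 bound=0 product=7
t=9: arr=1 -> substrate=0 bound=1 product=7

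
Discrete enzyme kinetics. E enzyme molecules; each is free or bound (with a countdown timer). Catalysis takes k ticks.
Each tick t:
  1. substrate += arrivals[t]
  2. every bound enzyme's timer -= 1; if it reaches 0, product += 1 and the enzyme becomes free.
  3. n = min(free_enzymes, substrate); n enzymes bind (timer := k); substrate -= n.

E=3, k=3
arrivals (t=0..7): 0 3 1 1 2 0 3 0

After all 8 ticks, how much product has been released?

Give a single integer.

Answer: 6

Derivation:
t=0: arr=0 -> substrate=0 bound=0 product=0
t=1: arr=3 -> substrate=0 bound=3 product=0
t=2: arr=1 -> substrate=1 bound=3 product=0
t=3: arr=1 -> substrate=2 bound=3 product=0
t=4: arr=2 -> substrate=1 bound=3 product=3
t=5: arr=0 -> substrate=1 bound=3 product=3
t=6: arr=3 -> substrate=4 bound=3 product=3
t=7: arr=0 -> substrate=1 bound=3 product=6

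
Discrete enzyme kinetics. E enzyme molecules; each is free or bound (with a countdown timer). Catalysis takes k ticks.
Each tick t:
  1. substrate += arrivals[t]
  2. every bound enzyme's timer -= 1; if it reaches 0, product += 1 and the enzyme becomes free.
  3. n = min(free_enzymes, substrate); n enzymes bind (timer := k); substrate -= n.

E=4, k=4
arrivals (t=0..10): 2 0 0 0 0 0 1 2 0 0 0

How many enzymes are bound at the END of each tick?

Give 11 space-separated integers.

t=0: arr=2 -> substrate=0 bound=2 product=0
t=1: arr=0 -> substrate=0 bound=2 product=0
t=2: arr=0 -> substrate=0 bound=2 product=0
t=3: arr=0 -> substrate=0 bound=2 product=0
t=4: arr=0 -> substrate=0 bound=0 product=2
t=5: arr=0 -> substrate=0 bound=0 product=2
t=6: arr=1 -> substrate=0 bound=1 product=2
t=7: arr=2 -> substrate=0 bound=3 product=2
t=8: arr=0 -> substrate=0 bound=3 product=2
t=9: arr=0 -> substrate=0 bound=3 product=2
t=10: arr=0 -> substrate=0 bound=2 product=3

Answer: 2 2 2 2 0 0 1 3 3 3 2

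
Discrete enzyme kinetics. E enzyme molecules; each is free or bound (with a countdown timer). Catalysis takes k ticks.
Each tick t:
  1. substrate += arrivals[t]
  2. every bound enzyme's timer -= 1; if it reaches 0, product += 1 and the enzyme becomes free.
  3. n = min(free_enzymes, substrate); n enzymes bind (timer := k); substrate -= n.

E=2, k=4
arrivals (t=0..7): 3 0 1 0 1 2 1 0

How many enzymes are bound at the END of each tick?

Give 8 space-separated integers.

t=0: arr=3 -> substrate=1 bound=2 product=0
t=1: arr=0 -> substrate=1 bound=2 product=0
t=2: arr=1 -> substrate=2 bound=2 product=0
t=3: arr=0 -> substrate=2 bound=2 product=0
t=4: arr=1 -> substrate=1 bound=2 product=2
t=5: arr=2 -> substrate=3 bound=2 product=2
t=6: arr=1 -> substrate=4 bound=2 product=2
t=7: arr=0 -> substrate=4 bound=2 product=2

Answer: 2 2 2 2 2 2 2 2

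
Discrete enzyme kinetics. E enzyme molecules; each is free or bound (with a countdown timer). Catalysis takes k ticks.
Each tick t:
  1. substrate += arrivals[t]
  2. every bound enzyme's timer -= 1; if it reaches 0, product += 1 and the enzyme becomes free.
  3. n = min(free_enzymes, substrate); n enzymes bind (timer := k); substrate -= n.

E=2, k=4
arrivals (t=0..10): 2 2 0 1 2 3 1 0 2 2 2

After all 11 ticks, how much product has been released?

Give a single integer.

t=0: arr=2 -> substrate=0 bound=2 product=0
t=1: arr=2 -> substrate=2 bound=2 product=0
t=2: arr=0 -> substrate=2 bound=2 product=0
t=3: arr=1 -> substrate=3 bound=2 product=0
t=4: arr=2 -> substrate=3 bound=2 product=2
t=5: arr=3 -> substrate=6 bound=2 product=2
t=6: arr=1 -> substrate=7 bound=2 product=2
t=7: arr=0 -> substrate=7 bound=2 product=2
t=8: arr=2 -> substrate=7 bound=2 product=4
t=9: arr=2 -> substrate=9 bound=2 product=4
t=10: arr=2 -> substrate=11 bound=2 product=4

Answer: 4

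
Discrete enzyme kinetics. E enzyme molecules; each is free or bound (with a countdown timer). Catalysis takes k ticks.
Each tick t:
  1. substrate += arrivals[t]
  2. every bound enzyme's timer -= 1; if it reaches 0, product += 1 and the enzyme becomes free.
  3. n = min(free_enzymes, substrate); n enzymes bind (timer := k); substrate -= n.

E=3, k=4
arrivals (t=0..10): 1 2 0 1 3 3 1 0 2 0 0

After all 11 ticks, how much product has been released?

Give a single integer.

t=0: arr=1 -> substrate=0 bound=1 product=0
t=1: arr=2 -> substrate=0 bound=3 product=0
t=2: arr=0 -> substrate=0 bound=3 product=0
t=3: arr=1 -> substrate=1 bound=3 product=0
t=4: arr=3 -> substrate=3 bound=3 product=1
t=5: arr=3 -> substrate=4 bound=3 product=3
t=6: arr=1 -> substrate=5 bound=3 product=3
t=7: arr=0 -> substrate=5 bound=3 product=3
t=8: arr=2 -> substrate=6 bound=3 product=4
t=9: arr=0 -> substrate=4 bound=3 product=6
t=10: arr=0 -> substrate=4 bound=3 product=6

Answer: 6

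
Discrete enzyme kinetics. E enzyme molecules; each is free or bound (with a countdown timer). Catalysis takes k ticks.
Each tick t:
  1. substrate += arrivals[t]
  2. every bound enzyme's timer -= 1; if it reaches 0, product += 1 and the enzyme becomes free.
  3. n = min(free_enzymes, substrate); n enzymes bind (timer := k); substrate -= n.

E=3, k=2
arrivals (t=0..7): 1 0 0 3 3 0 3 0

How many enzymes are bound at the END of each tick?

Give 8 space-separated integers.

t=0: arr=1 -> substrate=0 bound=1 product=0
t=1: arr=0 -> substrate=0 bound=1 product=0
t=2: arr=0 -> substrate=0 bound=0 product=1
t=3: arr=3 -> substrate=0 bound=3 product=1
t=4: arr=3 -> substrate=3 bound=3 product=1
t=5: arr=0 -> substrate=0 bound=3 product=4
t=6: arr=3 -> substrate=3 bound=3 product=4
t=7: arr=0 -> substrate=0 bound=3 product=7

Answer: 1 1 0 3 3 3 3 3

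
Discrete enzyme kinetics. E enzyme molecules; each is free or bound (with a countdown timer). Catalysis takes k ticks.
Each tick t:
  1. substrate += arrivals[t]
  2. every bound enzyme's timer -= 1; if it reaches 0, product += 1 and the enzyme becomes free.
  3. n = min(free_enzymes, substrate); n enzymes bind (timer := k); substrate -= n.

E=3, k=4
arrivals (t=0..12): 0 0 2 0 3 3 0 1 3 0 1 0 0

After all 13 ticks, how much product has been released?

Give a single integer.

t=0: arr=0 -> substrate=0 bound=0 product=0
t=1: arr=0 -> substrate=0 bound=0 product=0
t=2: arr=2 -> substrate=0 bound=2 product=0
t=3: arr=0 -> substrate=0 bound=2 product=0
t=4: arr=3 -> substrate=2 bound=3 product=0
t=5: arr=3 -> substrate=5 bound=3 product=0
t=6: arr=0 -> substrate=3 bound=3 product=2
t=7: arr=1 -> substrate=4 bound=3 product=2
t=8: arr=3 -> substrate=6 bound=3 product=3
t=9: arr=0 -> substrate=6 bound=3 product=3
t=10: arr=1 -> substrate=5 bound=3 product=5
t=11: arr=0 -> substrate=5 bound=3 product=5
t=12: arr=0 -> substrate=4 bound=3 product=6

Answer: 6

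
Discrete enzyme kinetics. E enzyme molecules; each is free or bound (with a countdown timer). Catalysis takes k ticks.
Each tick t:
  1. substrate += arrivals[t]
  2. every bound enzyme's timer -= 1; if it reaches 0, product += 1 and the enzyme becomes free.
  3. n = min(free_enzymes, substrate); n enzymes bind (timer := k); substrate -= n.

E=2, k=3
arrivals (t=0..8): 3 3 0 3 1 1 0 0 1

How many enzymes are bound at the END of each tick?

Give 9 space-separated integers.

t=0: arr=3 -> substrate=1 bound=2 product=0
t=1: arr=3 -> substrate=4 bound=2 product=0
t=2: arr=0 -> substrate=4 bound=2 product=0
t=3: arr=3 -> substrate=5 bound=2 product=2
t=4: arr=1 -> substrate=6 bound=2 product=2
t=5: arr=1 -> substrate=7 bound=2 product=2
t=6: arr=0 -> substrate=5 bound=2 product=4
t=7: arr=0 -> substrate=5 bound=2 product=4
t=8: arr=1 -> substrate=6 bound=2 product=4

Answer: 2 2 2 2 2 2 2 2 2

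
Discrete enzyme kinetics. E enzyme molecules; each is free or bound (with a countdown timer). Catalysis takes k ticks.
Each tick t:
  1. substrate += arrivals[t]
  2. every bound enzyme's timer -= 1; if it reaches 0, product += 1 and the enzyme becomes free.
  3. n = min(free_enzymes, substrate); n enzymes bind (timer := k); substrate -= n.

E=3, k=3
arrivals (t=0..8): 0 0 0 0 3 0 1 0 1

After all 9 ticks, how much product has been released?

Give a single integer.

t=0: arr=0 -> substrate=0 bound=0 product=0
t=1: arr=0 -> substrate=0 bound=0 product=0
t=2: arr=0 -> substrate=0 bound=0 product=0
t=3: arr=0 -> substrate=0 bound=0 product=0
t=4: arr=3 -> substrate=0 bound=3 product=0
t=5: arr=0 -> substrate=0 bound=3 product=0
t=6: arr=1 -> substrate=1 bound=3 product=0
t=7: arr=0 -> substrate=0 bound=1 product=3
t=8: arr=1 -> substrate=0 bound=2 product=3

Answer: 3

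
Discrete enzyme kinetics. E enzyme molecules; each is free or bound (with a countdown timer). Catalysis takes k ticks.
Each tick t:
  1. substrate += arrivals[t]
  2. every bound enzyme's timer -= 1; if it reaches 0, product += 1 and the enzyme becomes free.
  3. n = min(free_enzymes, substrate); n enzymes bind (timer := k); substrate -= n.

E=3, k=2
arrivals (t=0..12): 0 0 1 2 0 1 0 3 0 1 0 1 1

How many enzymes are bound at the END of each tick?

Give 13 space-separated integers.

Answer: 0 0 1 3 2 1 1 3 3 1 1 1 2

Derivation:
t=0: arr=0 -> substrate=0 bound=0 product=0
t=1: arr=0 -> substrate=0 bound=0 product=0
t=2: arr=1 -> substrate=0 bound=1 product=0
t=3: arr=2 -> substrate=0 bound=3 product=0
t=4: arr=0 -> substrate=0 bound=2 product=1
t=5: arr=1 -> substrate=0 bound=1 product=3
t=6: arr=0 -> substrate=0 bound=1 product=3
t=7: arr=3 -> substrate=0 bound=3 product=4
t=8: arr=0 -> substrate=0 bound=3 product=4
t=9: arr=1 -> substrate=0 bound=1 product=7
t=10: arr=0 -> substrate=0 bound=1 product=7
t=11: arr=1 -> substrate=0 bound=1 product=8
t=12: arr=1 -> substrate=0 bound=2 product=8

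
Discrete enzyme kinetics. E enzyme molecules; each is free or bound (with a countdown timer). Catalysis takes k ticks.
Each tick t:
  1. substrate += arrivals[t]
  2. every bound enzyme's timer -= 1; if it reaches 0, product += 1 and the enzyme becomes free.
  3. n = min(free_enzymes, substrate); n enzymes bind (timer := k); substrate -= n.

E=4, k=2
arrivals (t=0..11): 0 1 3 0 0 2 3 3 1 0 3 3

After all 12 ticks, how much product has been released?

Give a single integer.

Answer: 13

Derivation:
t=0: arr=0 -> substrate=0 bound=0 product=0
t=1: arr=1 -> substrate=0 bound=1 product=0
t=2: arr=3 -> substrate=0 bound=4 product=0
t=3: arr=0 -> substrate=0 bound=3 product=1
t=4: arr=0 -> substrate=0 bound=0 product=4
t=5: arr=2 -> substrate=0 bound=2 product=4
t=6: arr=3 -> substrate=1 bound=4 product=4
t=7: arr=3 -> substrate=2 bound=4 product=6
t=8: arr=1 -> substrate=1 bound=4 product=8
t=9: arr=0 -> substrate=0 bound=3 product=10
t=10: arr=3 -> substrate=0 bound=4 product=12
t=11: arr=3 -> substrate=2 bound=4 product=13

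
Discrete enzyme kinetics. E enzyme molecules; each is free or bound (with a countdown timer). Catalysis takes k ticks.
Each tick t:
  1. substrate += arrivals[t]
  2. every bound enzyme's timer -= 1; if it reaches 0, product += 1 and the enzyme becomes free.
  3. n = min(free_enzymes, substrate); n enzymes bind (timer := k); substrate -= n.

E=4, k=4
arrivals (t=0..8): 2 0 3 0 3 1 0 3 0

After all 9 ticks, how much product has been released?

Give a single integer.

t=0: arr=2 -> substrate=0 bound=2 product=0
t=1: arr=0 -> substrate=0 bound=2 product=0
t=2: arr=3 -> substrate=1 bound=4 product=0
t=3: arr=0 -> substrate=1 bound=4 product=0
t=4: arr=3 -> substrate=2 bound=4 product=2
t=5: arr=1 -> substrate=3 bound=4 product=2
t=6: arr=0 -> substrate=1 bound=4 product=4
t=7: arr=3 -> substrate=4 bound=4 product=4
t=8: arr=0 -> substrate=2 bound=4 product=6

Answer: 6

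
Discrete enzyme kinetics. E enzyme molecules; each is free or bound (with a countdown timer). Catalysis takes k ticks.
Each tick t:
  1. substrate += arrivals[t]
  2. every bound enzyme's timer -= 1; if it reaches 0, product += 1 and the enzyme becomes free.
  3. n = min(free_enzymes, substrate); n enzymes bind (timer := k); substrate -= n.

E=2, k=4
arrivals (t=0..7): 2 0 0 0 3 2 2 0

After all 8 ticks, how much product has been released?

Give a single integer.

t=0: arr=2 -> substrate=0 bound=2 product=0
t=1: arr=0 -> substrate=0 bound=2 product=0
t=2: arr=0 -> substrate=0 bound=2 product=0
t=3: arr=0 -> substrate=0 bound=2 product=0
t=4: arr=3 -> substrate=1 bound=2 product=2
t=5: arr=2 -> substrate=3 bound=2 product=2
t=6: arr=2 -> substrate=5 bound=2 product=2
t=7: arr=0 -> substrate=5 bound=2 product=2

Answer: 2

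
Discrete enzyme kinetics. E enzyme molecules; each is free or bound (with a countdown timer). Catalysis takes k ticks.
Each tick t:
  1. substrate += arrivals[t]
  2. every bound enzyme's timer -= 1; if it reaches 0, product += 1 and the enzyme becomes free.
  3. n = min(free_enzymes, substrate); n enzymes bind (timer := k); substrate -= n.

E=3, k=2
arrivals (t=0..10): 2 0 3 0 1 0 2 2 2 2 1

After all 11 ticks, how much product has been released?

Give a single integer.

Answer: 11

Derivation:
t=0: arr=2 -> substrate=0 bound=2 product=0
t=1: arr=0 -> substrate=0 bound=2 product=0
t=2: arr=3 -> substrate=0 bound=3 product=2
t=3: arr=0 -> substrate=0 bound=3 product=2
t=4: arr=1 -> substrate=0 bound=1 product=5
t=5: arr=0 -> substrate=0 bound=1 product=5
t=6: arr=2 -> substrate=0 bound=2 product=6
t=7: arr=2 -> substrate=1 bound=3 product=6
t=8: arr=2 -> substrate=1 bound=3 product=8
t=9: arr=2 -> substrate=2 bound=3 product=9
t=10: arr=1 -> substrate=1 bound=3 product=11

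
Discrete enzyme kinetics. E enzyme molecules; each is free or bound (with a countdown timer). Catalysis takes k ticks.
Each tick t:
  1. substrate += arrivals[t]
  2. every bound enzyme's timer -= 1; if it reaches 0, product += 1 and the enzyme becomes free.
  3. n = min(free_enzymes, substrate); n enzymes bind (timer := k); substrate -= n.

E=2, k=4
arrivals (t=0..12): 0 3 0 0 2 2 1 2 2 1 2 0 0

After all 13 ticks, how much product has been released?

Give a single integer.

t=0: arr=0 -> substrate=0 bound=0 product=0
t=1: arr=3 -> substrate=1 bound=2 product=0
t=2: arr=0 -> substrate=1 bound=2 product=0
t=3: arr=0 -> substrate=1 bound=2 product=0
t=4: arr=2 -> substrate=3 bound=2 product=0
t=5: arr=2 -> substrate=3 bound=2 product=2
t=6: arr=1 -> substrate=4 bound=2 product=2
t=7: arr=2 -> substrate=6 bound=2 product=2
t=8: arr=2 -> substrate=8 bound=2 product=2
t=9: arr=1 -> substrate=7 bound=2 product=4
t=10: arr=2 -> substrate=9 bound=2 product=4
t=11: arr=0 -> substrate=9 bound=2 product=4
t=12: arr=0 -> substrate=9 bound=2 product=4

Answer: 4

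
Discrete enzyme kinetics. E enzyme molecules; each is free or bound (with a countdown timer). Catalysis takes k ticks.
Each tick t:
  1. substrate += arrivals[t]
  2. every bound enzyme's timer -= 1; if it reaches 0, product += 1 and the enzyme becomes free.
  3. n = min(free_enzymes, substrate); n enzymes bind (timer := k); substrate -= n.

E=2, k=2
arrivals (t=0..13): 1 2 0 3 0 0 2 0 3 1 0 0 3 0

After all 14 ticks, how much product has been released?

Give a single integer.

Answer: 12

Derivation:
t=0: arr=1 -> substrate=0 bound=1 product=0
t=1: arr=2 -> substrate=1 bound=2 product=0
t=2: arr=0 -> substrate=0 bound=2 product=1
t=3: arr=3 -> substrate=2 bound=2 product=2
t=4: arr=0 -> substrate=1 bound=2 product=3
t=5: arr=0 -> substrate=0 bound=2 product=4
t=6: arr=2 -> substrate=1 bound=2 product=5
t=7: arr=0 -> substrate=0 bound=2 product=6
t=8: arr=3 -> substrate=2 bound=2 product=7
t=9: arr=1 -> substrate=2 bound=2 product=8
t=10: arr=0 -> substrate=1 bound=2 product=9
t=11: arr=0 -> substrate=0 bound=2 product=10
t=12: arr=3 -> substrate=2 bound=2 product=11
t=13: arr=0 -> substrate=1 bound=2 product=12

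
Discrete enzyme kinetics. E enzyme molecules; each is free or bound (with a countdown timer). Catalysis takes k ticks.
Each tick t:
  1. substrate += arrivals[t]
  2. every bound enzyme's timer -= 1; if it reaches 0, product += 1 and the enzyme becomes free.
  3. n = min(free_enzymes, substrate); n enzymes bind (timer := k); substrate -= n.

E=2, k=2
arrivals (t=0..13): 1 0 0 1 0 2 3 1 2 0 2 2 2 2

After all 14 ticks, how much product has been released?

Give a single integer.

Answer: 10

Derivation:
t=0: arr=1 -> substrate=0 bound=1 product=0
t=1: arr=0 -> substrate=0 bound=1 product=0
t=2: arr=0 -> substrate=0 bound=0 product=1
t=3: arr=1 -> substrate=0 bound=1 product=1
t=4: arr=0 -> substrate=0 bound=1 product=1
t=5: arr=2 -> substrate=0 bound=2 product=2
t=6: arr=3 -> substrate=3 bound=2 product=2
t=7: arr=1 -> substrate=2 bound=2 product=4
t=8: arr=2 -> substrate=4 bound=2 product=4
t=9: arr=0 -> substrate=2 bound=2 product=6
t=10: arr=2 -> substrate=4 bound=2 product=6
t=11: arr=2 -> substrate=4 bound=2 product=8
t=12: arr=2 -> substrate=6 bound=2 product=8
t=13: arr=2 -> substrate=6 bound=2 product=10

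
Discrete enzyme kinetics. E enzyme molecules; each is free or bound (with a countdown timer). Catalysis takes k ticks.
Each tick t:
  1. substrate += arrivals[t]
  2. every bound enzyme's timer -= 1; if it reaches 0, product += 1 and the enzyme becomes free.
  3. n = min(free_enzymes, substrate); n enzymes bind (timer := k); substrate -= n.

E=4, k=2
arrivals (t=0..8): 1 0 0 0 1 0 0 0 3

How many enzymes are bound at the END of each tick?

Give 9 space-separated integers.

t=0: arr=1 -> substrate=0 bound=1 product=0
t=1: arr=0 -> substrate=0 bound=1 product=0
t=2: arr=0 -> substrate=0 bound=0 product=1
t=3: arr=0 -> substrate=0 bound=0 product=1
t=4: arr=1 -> substrate=0 bound=1 product=1
t=5: arr=0 -> substrate=0 bound=1 product=1
t=6: arr=0 -> substrate=0 bound=0 product=2
t=7: arr=0 -> substrate=0 bound=0 product=2
t=8: arr=3 -> substrate=0 bound=3 product=2

Answer: 1 1 0 0 1 1 0 0 3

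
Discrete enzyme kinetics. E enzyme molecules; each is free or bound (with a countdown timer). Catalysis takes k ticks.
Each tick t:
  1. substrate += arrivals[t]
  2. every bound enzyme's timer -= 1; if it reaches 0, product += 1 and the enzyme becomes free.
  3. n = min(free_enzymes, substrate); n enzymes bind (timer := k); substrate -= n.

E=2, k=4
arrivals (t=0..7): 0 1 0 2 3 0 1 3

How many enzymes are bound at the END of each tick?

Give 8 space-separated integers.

Answer: 0 1 1 2 2 2 2 2

Derivation:
t=0: arr=0 -> substrate=0 bound=0 product=0
t=1: arr=1 -> substrate=0 bound=1 product=0
t=2: arr=0 -> substrate=0 bound=1 product=0
t=3: arr=2 -> substrate=1 bound=2 product=0
t=4: arr=3 -> substrate=4 bound=2 product=0
t=5: arr=0 -> substrate=3 bound=2 product=1
t=6: arr=1 -> substrate=4 bound=2 product=1
t=7: arr=3 -> substrate=6 bound=2 product=2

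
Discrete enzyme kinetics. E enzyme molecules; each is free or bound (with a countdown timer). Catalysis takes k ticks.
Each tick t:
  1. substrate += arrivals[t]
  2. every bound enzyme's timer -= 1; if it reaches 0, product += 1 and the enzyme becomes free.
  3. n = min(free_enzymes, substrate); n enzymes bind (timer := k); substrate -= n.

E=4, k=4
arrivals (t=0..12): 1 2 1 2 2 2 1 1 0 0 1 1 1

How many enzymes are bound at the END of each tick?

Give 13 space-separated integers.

Answer: 1 3 4 4 4 4 4 4 4 4 4 4 4

Derivation:
t=0: arr=1 -> substrate=0 bound=1 product=0
t=1: arr=2 -> substrate=0 bound=3 product=0
t=2: arr=1 -> substrate=0 bound=4 product=0
t=3: arr=2 -> substrate=2 bound=4 product=0
t=4: arr=2 -> substrate=3 bound=4 product=1
t=5: arr=2 -> substrate=3 bound=4 product=3
t=6: arr=1 -> substrate=3 bound=4 product=4
t=7: arr=1 -> substrate=4 bound=4 product=4
t=8: arr=0 -> substrate=3 bound=4 product=5
t=9: arr=0 -> substrate=1 bound=4 product=7
t=10: arr=1 -> substrate=1 bound=4 product=8
t=11: arr=1 -> substrate=2 bound=4 product=8
t=12: arr=1 -> substrate=2 bound=4 product=9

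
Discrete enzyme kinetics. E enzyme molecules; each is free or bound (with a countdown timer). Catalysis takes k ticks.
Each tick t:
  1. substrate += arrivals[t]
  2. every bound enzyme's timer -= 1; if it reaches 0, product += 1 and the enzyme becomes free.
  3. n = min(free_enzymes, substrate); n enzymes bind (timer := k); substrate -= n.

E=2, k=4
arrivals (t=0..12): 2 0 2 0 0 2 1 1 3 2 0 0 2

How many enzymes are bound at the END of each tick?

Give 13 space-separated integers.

Answer: 2 2 2 2 2 2 2 2 2 2 2 2 2

Derivation:
t=0: arr=2 -> substrate=0 bound=2 product=0
t=1: arr=0 -> substrate=0 bound=2 product=0
t=2: arr=2 -> substrate=2 bound=2 product=0
t=3: arr=0 -> substrate=2 bound=2 product=0
t=4: arr=0 -> substrate=0 bound=2 product=2
t=5: arr=2 -> substrate=2 bound=2 product=2
t=6: arr=1 -> substrate=3 bound=2 product=2
t=7: arr=1 -> substrate=4 bound=2 product=2
t=8: arr=3 -> substrate=5 bound=2 product=4
t=9: arr=2 -> substrate=7 bound=2 product=4
t=10: arr=0 -> substrate=7 bound=2 product=4
t=11: arr=0 -> substrate=7 bound=2 product=4
t=12: arr=2 -> substrate=7 bound=2 product=6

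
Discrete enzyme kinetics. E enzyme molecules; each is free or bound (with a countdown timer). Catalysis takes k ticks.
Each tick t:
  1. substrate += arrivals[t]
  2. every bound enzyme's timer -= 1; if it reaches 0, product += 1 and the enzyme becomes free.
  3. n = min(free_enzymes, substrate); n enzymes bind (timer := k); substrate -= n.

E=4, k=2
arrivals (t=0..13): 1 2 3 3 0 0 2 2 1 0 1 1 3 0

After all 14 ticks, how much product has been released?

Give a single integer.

Answer: 16

Derivation:
t=0: arr=1 -> substrate=0 bound=1 product=0
t=1: arr=2 -> substrate=0 bound=3 product=0
t=2: arr=3 -> substrate=1 bound=4 product=1
t=3: arr=3 -> substrate=2 bound=4 product=3
t=4: arr=0 -> substrate=0 bound=4 product=5
t=5: arr=0 -> substrate=0 bound=2 product=7
t=6: arr=2 -> substrate=0 bound=2 product=9
t=7: arr=2 -> substrate=0 bound=4 product=9
t=8: arr=1 -> substrate=0 bound=3 product=11
t=9: arr=0 -> substrate=0 bound=1 product=13
t=10: arr=1 -> substrate=0 bound=1 product=14
t=11: arr=1 -> substrate=0 bound=2 product=14
t=12: arr=3 -> substrate=0 bound=4 product=15
t=13: arr=0 -> substrate=0 bound=3 product=16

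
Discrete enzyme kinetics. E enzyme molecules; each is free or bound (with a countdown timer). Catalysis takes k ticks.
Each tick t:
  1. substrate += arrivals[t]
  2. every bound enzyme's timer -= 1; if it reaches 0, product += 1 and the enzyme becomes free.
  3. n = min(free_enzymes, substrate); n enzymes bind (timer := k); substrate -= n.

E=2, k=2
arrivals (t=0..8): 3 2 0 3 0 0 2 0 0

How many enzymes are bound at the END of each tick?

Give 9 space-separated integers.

t=0: arr=3 -> substrate=1 bound=2 product=0
t=1: arr=2 -> substrate=3 bound=2 product=0
t=2: arr=0 -> substrate=1 bound=2 product=2
t=3: arr=3 -> substrate=4 bound=2 product=2
t=4: arr=0 -> substrate=2 bound=2 product=4
t=5: arr=0 -> substrate=2 bound=2 product=4
t=6: arr=2 -> substrate=2 bound=2 product=6
t=7: arr=0 -> substrate=2 bound=2 product=6
t=8: arr=0 -> substrate=0 bound=2 product=8

Answer: 2 2 2 2 2 2 2 2 2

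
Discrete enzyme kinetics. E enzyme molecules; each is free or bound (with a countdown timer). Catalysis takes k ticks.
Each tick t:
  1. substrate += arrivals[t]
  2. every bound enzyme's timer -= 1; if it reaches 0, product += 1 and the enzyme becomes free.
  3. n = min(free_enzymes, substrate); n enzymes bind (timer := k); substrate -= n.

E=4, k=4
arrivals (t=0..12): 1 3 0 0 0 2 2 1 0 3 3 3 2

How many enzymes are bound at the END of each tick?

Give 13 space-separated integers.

t=0: arr=1 -> substrate=0 bound=1 product=0
t=1: arr=3 -> substrate=0 bound=4 product=0
t=2: arr=0 -> substrate=0 bound=4 product=0
t=3: arr=0 -> substrate=0 bound=4 product=0
t=4: arr=0 -> substrate=0 bound=3 product=1
t=5: arr=2 -> substrate=0 bound=2 product=4
t=6: arr=2 -> substrate=0 bound=4 product=4
t=7: arr=1 -> substrate=1 bound=4 product=4
t=8: arr=0 -> substrate=1 bound=4 product=4
t=9: arr=3 -> substrate=2 bound=4 product=6
t=10: arr=3 -> substrate=3 bound=4 product=8
t=11: arr=3 -> substrate=6 bound=4 product=8
t=12: arr=2 -> substrate=8 bound=4 product=8

Answer: 1 4 4 4 3 2 4 4 4 4 4 4 4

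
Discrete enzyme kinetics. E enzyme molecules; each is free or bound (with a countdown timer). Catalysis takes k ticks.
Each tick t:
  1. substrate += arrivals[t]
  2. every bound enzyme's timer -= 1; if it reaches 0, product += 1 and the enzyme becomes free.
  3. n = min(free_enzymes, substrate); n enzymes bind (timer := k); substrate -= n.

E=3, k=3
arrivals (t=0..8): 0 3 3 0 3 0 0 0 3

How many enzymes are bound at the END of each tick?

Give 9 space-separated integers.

t=0: arr=0 -> substrate=0 bound=0 product=0
t=1: arr=3 -> substrate=0 bound=3 product=0
t=2: arr=3 -> substrate=3 bound=3 product=0
t=3: arr=0 -> substrate=3 bound=3 product=0
t=4: arr=3 -> substrate=3 bound=3 product=3
t=5: arr=0 -> substrate=3 bound=3 product=3
t=6: arr=0 -> substrate=3 bound=3 product=3
t=7: arr=0 -> substrate=0 bound=3 product=6
t=8: arr=3 -> substrate=3 bound=3 product=6

Answer: 0 3 3 3 3 3 3 3 3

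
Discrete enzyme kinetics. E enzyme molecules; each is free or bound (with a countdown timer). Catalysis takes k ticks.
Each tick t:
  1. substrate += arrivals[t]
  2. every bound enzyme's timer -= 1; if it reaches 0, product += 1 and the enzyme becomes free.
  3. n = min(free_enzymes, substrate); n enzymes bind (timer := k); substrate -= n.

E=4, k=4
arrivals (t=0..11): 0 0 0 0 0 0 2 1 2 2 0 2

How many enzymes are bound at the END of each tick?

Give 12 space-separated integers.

t=0: arr=0 -> substrate=0 bound=0 product=0
t=1: arr=0 -> substrate=0 bound=0 product=0
t=2: arr=0 -> substrate=0 bound=0 product=0
t=3: arr=0 -> substrate=0 bound=0 product=0
t=4: arr=0 -> substrate=0 bound=0 product=0
t=5: arr=0 -> substrate=0 bound=0 product=0
t=6: arr=2 -> substrate=0 bound=2 product=0
t=7: arr=1 -> substrate=0 bound=3 product=0
t=8: arr=2 -> substrate=1 bound=4 product=0
t=9: arr=2 -> substrate=3 bound=4 product=0
t=10: arr=0 -> substrate=1 bound=4 product=2
t=11: arr=2 -> substrate=2 bound=4 product=3

Answer: 0 0 0 0 0 0 2 3 4 4 4 4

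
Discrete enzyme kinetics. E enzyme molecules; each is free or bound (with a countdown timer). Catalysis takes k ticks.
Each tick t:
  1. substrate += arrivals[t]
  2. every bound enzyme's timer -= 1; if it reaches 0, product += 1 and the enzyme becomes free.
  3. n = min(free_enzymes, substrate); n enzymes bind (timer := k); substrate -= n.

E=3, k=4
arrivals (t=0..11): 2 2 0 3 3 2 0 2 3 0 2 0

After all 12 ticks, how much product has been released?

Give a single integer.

t=0: arr=2 -> substrate=0 bound=2 product=0
t=1: arr=2 -> substrate=1 bound=3 product=0
t=2: arr=0 -> substrate=1 bound=3 product=0
t=3: arr=3 -> substrate=4 bound=3 product=0
t=4: arr=3 -> substrate=5 bound=3 product=2
t=5: arr=2 -> substrate=6 bound=3 product=3
t=6: arr=0 -> substrate=6 bound=3 product=3
t=7: arr=2 -> substrate=8 bound=3 product=3
t=8: arr=3 -> substrate=9 bound=3 product=5
t=9: arr=0 -> substrate=8 bound=3 product=6
t=10: arr=2 -> substrate=10 bound=3 product=6
t=11: arr=0 -> substrate=10 bound=3 product=6

Answer: 6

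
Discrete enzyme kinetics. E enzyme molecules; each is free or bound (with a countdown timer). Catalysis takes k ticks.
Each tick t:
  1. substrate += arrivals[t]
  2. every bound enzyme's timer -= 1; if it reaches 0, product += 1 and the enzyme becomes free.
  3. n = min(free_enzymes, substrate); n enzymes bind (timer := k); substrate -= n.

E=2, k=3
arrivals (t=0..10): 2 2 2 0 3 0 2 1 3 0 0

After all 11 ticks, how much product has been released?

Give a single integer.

t=0: arr=2 -> substrate=0 bound=2 product=0
t=1: arr=2 -> substrate=2 bound=2 product=0
t=2: arr=2 -> substrate=4 bound=2 product=0
t=3: arr=0 -> substrate=2 bound=2 product=2
t=4: arr=3 -> substrate=5 bound=2 product=2
t=5: arr=0 -> substrate=5 bound=2 product=2
t=6: arr=2 -> substrate=5 bound=2 product=4
t=7: arr=1 -> substrate=6 bound=2 product=4
t=8: arr=3 -> substrate=9 bound=2 product=4
t=9: arr=0 -> substrate=7 bound=2 product=6
t=10: arr=0 -> substrate=7 bound=2 product=6

Answer: 6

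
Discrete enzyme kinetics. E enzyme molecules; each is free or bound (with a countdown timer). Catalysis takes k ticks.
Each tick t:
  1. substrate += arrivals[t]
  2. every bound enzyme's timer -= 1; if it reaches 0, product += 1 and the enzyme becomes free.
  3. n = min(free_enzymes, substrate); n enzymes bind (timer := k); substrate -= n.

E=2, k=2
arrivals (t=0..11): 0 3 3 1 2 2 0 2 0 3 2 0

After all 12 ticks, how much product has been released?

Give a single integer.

t=0: arr=0 -> substrate=0 bound=0 product=0
t=1: arr=3 -> substrate=1 bound=2 product=0
t=2: arr=3 -> substrate=4 bound=2 product=0
t=3: arr=1 -> substrate=3 bound=2 product=2
t=4: arr=2 -> substrate=5 bound=2 product=2
t=5: arr=2 -> substrate=5 bound=2 product=4
t=6: arr=0 -> substrate=5 bound=2 product=4
t=7: arr=2 -> substrate=5 bound=2 product=6
t=8: arr=0 -> substrate=5 bound=2 product=6
t=9: arr=3 -> substrate=6 bound=2 product=8
t=10: arr=2 -> substrate=8 bound=2 product=8
t=11: arr=0 -> substrate=6 bound=2 product=10

Answer: 10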